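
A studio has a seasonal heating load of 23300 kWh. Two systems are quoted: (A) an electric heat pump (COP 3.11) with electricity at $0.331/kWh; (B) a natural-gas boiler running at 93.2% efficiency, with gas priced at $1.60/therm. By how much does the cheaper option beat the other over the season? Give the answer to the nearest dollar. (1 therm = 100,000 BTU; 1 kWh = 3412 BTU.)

Heat load = 23300 kWh × 3412 = 79,499,600 BTU
Gas: input = 79,499,600 / 0.932 = 85,300,000 BTU = 853 therm → 853 × $1.60 = $1,364.80
Heat pump: 79,499,600 BTU / 3412 = 23,300 kWh heat; / 3.11 = 7,492 kWh in → × $0.331 = $2,479.84
Difference = |$1,364.80 − $2,479.84| = $1,115.04 ≈ $1115

$1115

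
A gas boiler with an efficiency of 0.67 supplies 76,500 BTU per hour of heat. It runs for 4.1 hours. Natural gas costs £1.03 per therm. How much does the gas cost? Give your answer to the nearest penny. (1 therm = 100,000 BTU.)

Heat delivered = 76,500 BTU/h × 4.1 h = 313,650 BTU
Gas input = 313,650 / 0.67 = 468,134 BTU
= 468,134 / 100,000 = 4.681 therm
Cost = 4.681 × £1.03/therm = £4.82

£4.82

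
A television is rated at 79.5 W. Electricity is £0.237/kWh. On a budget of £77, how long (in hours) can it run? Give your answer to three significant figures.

4090 h

Energy budget = £77 / £0.237 per kWh = 324.9 kWh = 324,895 Wh
Runtime = 324,895 Wh / 79.5 W = 4,087 h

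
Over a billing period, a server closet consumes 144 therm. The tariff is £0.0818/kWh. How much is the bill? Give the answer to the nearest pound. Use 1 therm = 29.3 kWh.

144 therm × (29.3 kWh/therm) = 4,219 kWh
Cost = 4,219 kWh × £0.0818/kWh = £345.13 ≈ £345

£345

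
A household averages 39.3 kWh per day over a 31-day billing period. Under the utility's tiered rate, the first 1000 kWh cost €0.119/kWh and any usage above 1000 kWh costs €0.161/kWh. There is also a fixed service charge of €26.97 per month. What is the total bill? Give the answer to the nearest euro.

Usage = 39.3 kWh/day × 31 days = 1218.3 kWh
First 1000 kWh × €0.119 = €119.00
Remaining 218.3 kWh × €0.161 = €35.15
Energy charge = €154.15; + service €26.97 = €181.12 ≈ €181

€181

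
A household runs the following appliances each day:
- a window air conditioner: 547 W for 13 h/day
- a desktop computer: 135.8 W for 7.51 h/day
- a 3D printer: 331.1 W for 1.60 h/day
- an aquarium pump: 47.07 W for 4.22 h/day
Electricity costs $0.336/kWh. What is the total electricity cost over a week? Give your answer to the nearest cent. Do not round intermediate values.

window air conditioner: 547 W × 13 h × 7 d = 49,777 Wh = 49.78 kWh
desktop computer: 135.8 W × 7.51 h × 7 d = 7,139 Wh = 7.139 kWh
3D printer: 331.1 W × 1.60 h × 7 d = 3,708 Wh = 3.708 kWh
aquarium pump: 47.07 W × 4.22 h × 7 d = 1,390 Wh = 1.39 kWh
Total energy = 49.78 + 7.139 + 3.708 + 1.39 = 62.01 kWh
Cost = 62.01 kWh × $0.336 = $20.84

$20.84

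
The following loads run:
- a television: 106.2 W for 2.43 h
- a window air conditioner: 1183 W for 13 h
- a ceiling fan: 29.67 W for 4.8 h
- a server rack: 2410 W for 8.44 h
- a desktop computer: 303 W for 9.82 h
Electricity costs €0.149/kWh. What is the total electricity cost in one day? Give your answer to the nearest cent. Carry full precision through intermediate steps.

€5.83

television: 106.2 W × 2.43 h = 258 Wh = 0.2581 kWh
window air conditioner: 1183 W × 13 h = 15,379 Wh = 15.38 kWh
ceiling fan: 29.67 W × 4.8 h = 142 Wh = 0.1424 kWh
server rack: 2410 W × 8.44 h = 20,340 Wh = 20.34 kWh
desktop computer: 303 W × 9.82 h = 2,975 Wh = 2.975 kWh
Total energy = 0.2581 + 15.38 + 0.1424 + 20.34 + 2.975 = 39.1 kWh
Cost = 39.1 kWh × €0.149 = €5.83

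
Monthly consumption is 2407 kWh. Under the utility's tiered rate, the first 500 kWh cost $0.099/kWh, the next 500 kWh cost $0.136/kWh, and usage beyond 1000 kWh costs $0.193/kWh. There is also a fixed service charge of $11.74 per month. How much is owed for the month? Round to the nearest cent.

$400.79

First 500 kWh × $0.099 = $49.50
Next 500 kWh × $0.136 = $68.00
Remaining 1407 kWh × $0.193 = $271.55
Energy charge = $389.05; + service $11.74 = $400.79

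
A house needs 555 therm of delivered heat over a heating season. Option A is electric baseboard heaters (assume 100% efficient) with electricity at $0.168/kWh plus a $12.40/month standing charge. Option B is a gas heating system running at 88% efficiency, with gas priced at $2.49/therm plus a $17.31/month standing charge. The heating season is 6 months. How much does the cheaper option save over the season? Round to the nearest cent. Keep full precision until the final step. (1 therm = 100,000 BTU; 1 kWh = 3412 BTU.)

$1132.85

Heat load = 555 therm × 100,000 = 55,500,000 BTU
Gas: input = 55,500,000 / 0.88 = 63,068,182 BTU = 630.7 therm → 630.7 × $2.49 = $1,570.40; + 6 × $17.31 standing = $1,674.26
Electric: 55,500,000 BTU / 3412 = 16,270 kWh → × $0.168 = $2,732.71; + 6 × $12.40 standing = $2,807.11
Difference = |$1,674.26 − $2,807.11| = $1,132.85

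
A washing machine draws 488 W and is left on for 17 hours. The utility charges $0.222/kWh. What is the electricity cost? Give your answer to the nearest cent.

Energy = 488 W × 17 h = 8,296 Wh = 8.296 kWh
Cost = 8.296 kWh × $0.222/kWh = $1.84

$1.84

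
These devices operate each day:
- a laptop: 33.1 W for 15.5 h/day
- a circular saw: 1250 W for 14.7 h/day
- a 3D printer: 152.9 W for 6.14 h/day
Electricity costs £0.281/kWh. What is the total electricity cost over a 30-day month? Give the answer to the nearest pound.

£167

laptop: 33.1 W × 15.5 h × 30 d = 15,392 Wh = 15.39 kWh
circular saw: 1250 W × 14.7 h × 30 d = 551,250 Wh = 551.2 kWh
3D printer: 152.9 W × 6.14 h × 30 d = 28,164 Wh = 28.16 kWh
Total energy = 15.39 + 551.2 + 28.16 = 594.8 kWh
Cost = 594.8 kWh × £0.281 = £167.14 ≈ £167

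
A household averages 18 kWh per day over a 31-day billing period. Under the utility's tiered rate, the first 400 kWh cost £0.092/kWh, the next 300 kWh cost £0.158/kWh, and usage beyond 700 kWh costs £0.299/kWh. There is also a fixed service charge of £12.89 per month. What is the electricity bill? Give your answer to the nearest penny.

Usage = 18 kWh/day × 31 days = 558 kWh
First 400 kWh × £0.092 = £36.80
Next 158 kWh × £0.158 = £24.96
Remaining tier: 0 kWh (not reached)
Energy charge = £61.76; + service £12.89 = £74.65

£74.65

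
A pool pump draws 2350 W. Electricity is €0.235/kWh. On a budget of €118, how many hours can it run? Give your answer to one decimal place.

Energy budget = €118 / €0.235 per kWh = 502.1 kWh = 502,128 Wh
Runtime = 502,128 Wh / 2350 W = 213.7 h

213.7 h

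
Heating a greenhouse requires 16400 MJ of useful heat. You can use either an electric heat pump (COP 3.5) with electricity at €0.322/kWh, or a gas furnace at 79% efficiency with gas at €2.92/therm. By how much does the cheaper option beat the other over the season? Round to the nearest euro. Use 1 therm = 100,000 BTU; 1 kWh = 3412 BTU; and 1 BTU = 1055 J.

€155

Heat load = 16400 MJ = 16,400,000,000 J / 1055 = 15,545,024 BTU
Gas: input = 15,545,024 / 0.79 = 19,677,245 BTU = 196.8 therm → 196.8 × €2.92 = €574.58
Heat pump: 15,545,024 BTU / 3412 = 4,556 kWh heat; / 3.5 = 1,302 kWh in → × €0.322 = €419.15
Difference = |€574.58 − €419.15| = €155.42 ≈ €155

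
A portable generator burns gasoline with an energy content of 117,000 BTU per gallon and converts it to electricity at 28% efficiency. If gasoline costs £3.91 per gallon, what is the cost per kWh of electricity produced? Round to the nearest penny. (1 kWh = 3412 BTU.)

Electrical output per gallon = 117,000 BTU × 0.28 / 3412 BTU/kWh = 9.601 kWh
Cost per kWh = £3.91 / 9.601 kWh = £0.407

£0.41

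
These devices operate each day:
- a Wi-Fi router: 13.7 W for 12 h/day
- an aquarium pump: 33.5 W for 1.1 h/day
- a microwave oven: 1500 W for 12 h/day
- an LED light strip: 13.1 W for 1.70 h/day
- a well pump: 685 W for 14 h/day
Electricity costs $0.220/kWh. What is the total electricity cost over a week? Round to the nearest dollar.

$43

Wi-Fi router: 13.7 W × 12 h × 7 d = 1,151 Wh = 1.151 kWh
aquarium pump: 33.5 W × 1.1 h × 7 d = 258 Wh = 0.258 kWh
microwave oven: 1500 W × 12 h × 7 d = 126,000 Wh = 126 kWh
LED light strip: 13.1 W × 1.70 h × 7 d = 156 Wh = 0.1559 kWh
well pump: 685 W × 14 h × 7 d = 67,130 Wh = 67.13 kWh
Total energy = 1.151 + 0.258 + 126 + 0.1559 + 67.13 = 194.7 kWh
Cost = 194.7 kWh × $0.220 = $42.83 ≈ $43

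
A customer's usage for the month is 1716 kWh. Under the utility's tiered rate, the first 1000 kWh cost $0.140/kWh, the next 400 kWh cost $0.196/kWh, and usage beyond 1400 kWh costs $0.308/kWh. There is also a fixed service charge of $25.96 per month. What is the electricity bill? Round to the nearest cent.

$341.69

First 1000 kWh × $0.140 = $140.00
Next 400 kWh × $0.196 = $78.40
Remaining 316 kWh × $0.308 = $97.33
Energy charge = $315.73; + service $25.96 = $341.69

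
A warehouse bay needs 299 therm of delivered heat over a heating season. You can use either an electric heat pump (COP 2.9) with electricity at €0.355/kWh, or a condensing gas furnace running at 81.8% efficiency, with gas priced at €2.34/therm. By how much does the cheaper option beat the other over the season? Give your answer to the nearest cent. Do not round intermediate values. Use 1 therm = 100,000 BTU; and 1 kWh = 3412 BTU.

€217.41

Heat load = 299 therm × 100,000 = 29,900,000 BTU
Gas: input = 29,900,000 / 0.818 = 36,552,567 BTU = 365.5 therm → 365.5 × €2.34 = €855.33
Heat pump: 29,900,000 BTU / 3412 = 8,763 kWh heat; / 2.9 = 3,022 kWh in → × €0.355 = €1,072.74
Difference = |€855.33 − €1,072.74| = €217.41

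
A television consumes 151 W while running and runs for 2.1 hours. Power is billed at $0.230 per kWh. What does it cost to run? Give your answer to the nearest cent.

Energy = 151 W × 2.1 h = 317 Wh = 0.3171 kWh
Cost = 0.3171 kWh × $0.230/kWh = $0.07

$0.07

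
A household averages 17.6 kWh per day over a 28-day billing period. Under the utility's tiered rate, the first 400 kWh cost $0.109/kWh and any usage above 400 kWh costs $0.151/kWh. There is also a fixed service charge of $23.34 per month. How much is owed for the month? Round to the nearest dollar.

$81

Usage = 17.6 kWh/day × 28 days = 492.8 kWh
First 400 kWh × $0.109 = $43.60
Remaining 92.8 kWh × $0.151 = $14.01
Energy charge = $57.61; + service $23.34 = $80.95 ≈ $81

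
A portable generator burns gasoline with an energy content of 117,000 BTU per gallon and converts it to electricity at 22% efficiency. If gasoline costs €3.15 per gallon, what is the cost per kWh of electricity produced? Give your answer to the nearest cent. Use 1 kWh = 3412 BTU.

€0.42

Electrical output per gallon = 117,000 BTU × 0.22 / 3412 BTU/kWh = 7.544 kWh
Cost per kWh = €3.15 / 7.544 kWh = €0.418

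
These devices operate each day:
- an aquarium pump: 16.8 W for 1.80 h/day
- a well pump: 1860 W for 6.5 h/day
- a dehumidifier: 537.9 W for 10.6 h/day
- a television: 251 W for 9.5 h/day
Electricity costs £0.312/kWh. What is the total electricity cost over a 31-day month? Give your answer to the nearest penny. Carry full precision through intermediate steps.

£195.44

aquarium pump: 16.8 W × 1.80 h × 31 d = 937 Wh = 0.9374 kWh
well pump: 1860 W × 6.5 h × 31 d = 374,790 Wh = 374.8 kWh
dehumidifier: 537.9 W × 10.6 h × 31 d = 176,754 Wh = 176.8 kWh
television: 251 W × 9.5 h × 31 d = 73,920 Wh = 73.92 kWh
Total energy = 0.9374 + 374.8 + 176.8 + 73.92 = 626.4 kWh
Cost = 626.4 kWh × £0.312 = £195.44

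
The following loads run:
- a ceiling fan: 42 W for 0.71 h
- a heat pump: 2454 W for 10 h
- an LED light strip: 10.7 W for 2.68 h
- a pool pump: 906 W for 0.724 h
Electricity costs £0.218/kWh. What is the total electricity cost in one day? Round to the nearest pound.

£6

ceiling fan: 42 W × 0.71 h = 30 Wh = 0.02982 kWh
heat pump: 2454 W × 10 h = 24,540 Wh = 24.54 kWh
LED light strip: 10.7 W × 2.68 h = 29 Wh = 0.02868 kWh
pool pump: 906 W × 0.724 h = 656 Wh = 0.6559 kWh
Total energy = 0.02982 + 24.54 + 0.02868 + 0.6559 = 25.25 kWh
Cost = 25.25 kWh × £0.218 = £5.51 ≈ £6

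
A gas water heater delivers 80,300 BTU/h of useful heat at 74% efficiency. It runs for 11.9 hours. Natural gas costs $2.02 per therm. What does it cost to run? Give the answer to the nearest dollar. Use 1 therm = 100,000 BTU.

Heat delivered = 80,300 BTU/h × 11.9 h = 955,570 BTU
Gas input = 955,570 / 0.74 = 1,291,311 BTU
= 1,291,311 / 100,000 = 12.91 therm
Cost = 12.91 × $2.02/therm = $26.08 ≈ $26

$26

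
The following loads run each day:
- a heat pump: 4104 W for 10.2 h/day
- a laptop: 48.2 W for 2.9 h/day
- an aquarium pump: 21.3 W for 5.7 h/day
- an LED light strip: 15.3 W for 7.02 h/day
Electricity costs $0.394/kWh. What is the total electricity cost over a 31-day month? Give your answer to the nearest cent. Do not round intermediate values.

$515.79

heat pump: 4104 W × 10.2 h × 31 d = 1,297,685 Wh = 1,298 kWh
laptop: 48.2 W × 2.9 h × 31 d = 4,333 Wh = 4.333 kWh
aquarium pump: 21.3 W × 5.7 h × 31 d = 3,764 Wh = 3.764 kWh
LED light strip: 15.3 W × 7.02 h × 31 d = 3,330 Wh = 3.33 kWh
Total energy = 1,298 + 4.333 + 3.764 + 3.33 = 1,309 kWh
Cost = 1,309 kWh × $0.394 = $515.79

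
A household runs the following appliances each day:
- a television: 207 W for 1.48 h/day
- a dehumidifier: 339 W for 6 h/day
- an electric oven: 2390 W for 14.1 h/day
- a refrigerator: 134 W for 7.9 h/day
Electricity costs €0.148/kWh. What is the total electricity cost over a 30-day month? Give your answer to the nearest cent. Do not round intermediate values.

€164.71

television: 207 W × 1.48 h × 30 d = 9,191 Wh = 9.191 kWh
dehumidifier: 339 W × 6 h × 30 d = 61,020 Wh = 61.02 kWh
electric oven: 2390 W × 14.1 h × 30 d = 1,010,970 Wh = 1,011 kWh
refrigerator: 134 W × 7.9 h × 30 d = 31,758 Wh = 31.76 kWh
Total energy = 9.191 + 61.02 + 1,011 + 31.76 = 1,113 kWh
Cost = 1,113 kWh × €0.148 = €164.71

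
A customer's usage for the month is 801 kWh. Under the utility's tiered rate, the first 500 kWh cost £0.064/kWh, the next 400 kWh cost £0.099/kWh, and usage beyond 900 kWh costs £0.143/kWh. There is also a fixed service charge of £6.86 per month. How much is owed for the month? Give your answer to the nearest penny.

£68.66

First 500 kWh × £0.064 = £32.00
Next 301 kWh × £0.099 = £29.80
Remaining tier: 0 kWh (not reached)
Energy charge = £61.80; + service £6.86 = £68.66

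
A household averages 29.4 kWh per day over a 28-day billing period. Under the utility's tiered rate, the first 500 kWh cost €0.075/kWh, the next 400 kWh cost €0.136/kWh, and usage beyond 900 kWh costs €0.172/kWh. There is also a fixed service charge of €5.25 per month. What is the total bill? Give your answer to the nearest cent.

€86.71

Usage = 29.4 kWh/day × 28 days = 823.2 kWh
First 500 kWh × €0.075 = €37.50
Next 323.2 kWh × €0.136 = €43.96
Remaining tier: 0 kWh (not reached)
Energy charge = €81.46; + service €5.25 = €86.71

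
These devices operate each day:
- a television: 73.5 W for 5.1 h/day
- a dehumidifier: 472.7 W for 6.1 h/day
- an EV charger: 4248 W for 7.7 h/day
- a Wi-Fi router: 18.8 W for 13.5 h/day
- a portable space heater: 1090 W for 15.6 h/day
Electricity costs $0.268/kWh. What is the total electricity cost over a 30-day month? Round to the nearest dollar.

television: 73.5 W × 5.1 h × 30 d = 11,245 Wh = 11.25 kWh
dehumidifier: 472.7 W × 6.1 h × 30 d = 86,504 Wh = 86.5 kWh
EV charger: 4248 W × 7.7 h × 30 d = 981,288 Wh = 981.3 kWh
Wi-Fi router: 18.8 W × 13.5 h × 30 d = 7,614 Wh = 7.614 kWh
portable space heater: 1090 W × 15.6 h × 30 d = 510,120 Wh = 510.1 kWh
Total energy = 11.25 + 86.5 + 981.3 + 7.614 + 510.1 = 1,597 kWh
Cost = 1,597 kWh × $0.268 = $427.93 ≈ $428

$428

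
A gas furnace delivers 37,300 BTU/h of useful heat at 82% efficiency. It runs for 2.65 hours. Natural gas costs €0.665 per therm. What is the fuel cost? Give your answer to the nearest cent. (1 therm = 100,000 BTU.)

Heat delivered = 37,300 BTU/h × 2.65 h = 98,845 BTU
Gas input = 98,845 / 0.82 = 120,543 BTU
= 120,543 / 100,000 = 1.205 therm
Cost = 1.205 × €0.665/therm = €0.80

€0.80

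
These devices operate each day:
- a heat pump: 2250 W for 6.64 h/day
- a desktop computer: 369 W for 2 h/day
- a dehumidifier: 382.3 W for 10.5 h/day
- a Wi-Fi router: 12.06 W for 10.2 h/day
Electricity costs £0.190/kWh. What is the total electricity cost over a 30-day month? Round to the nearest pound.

£113

heat pump: 2250 W × 6.64 h × 30 d = 448,200 Wh = 448.2 kWh
desktop computer: 369 W × 2 h × 30 d = 22,140 Wh = 22.14 kWh
dehumidifier: 382.3 W × 10.5 h × 30 d = 120,424 Wh = 120.4 kWh
Wi-Fi router: 12.06 W × 10.2 h × 30 d = 3,690 Wh = 3.69 kWh
Total energy = 448.2 + 22.14 + 120.4 + 3.69 = 594.5 kWh
Cost = 594.5 kWh × £0.190 = £112.95 ≈ £113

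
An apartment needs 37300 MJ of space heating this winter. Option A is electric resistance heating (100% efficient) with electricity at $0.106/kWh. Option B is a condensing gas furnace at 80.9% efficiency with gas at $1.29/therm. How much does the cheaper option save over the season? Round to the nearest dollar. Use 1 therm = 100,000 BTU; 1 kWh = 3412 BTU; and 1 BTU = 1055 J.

$535

Heat load = 37300 MJ = 37,300,000,000 J / 1055 = 35,355,450 BTU
Gas: input = 35,355,450 / 0.809 = 43,702,658 BTU = 437 therm → 437 × $1.29 = $563.76
Electric: 35,355,450 BTU / 3412 = 10,360 kWh → × $0.106 = $1,098.38
Difference = |$563.76 − $1,098.38| = $534.62 ≈ $535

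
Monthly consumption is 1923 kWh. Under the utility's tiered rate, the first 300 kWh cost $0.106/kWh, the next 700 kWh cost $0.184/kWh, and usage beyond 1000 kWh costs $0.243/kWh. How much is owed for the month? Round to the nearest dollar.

$385

First 300 kWh × $0.106 = $31.80
Next 700 kWh × $0.184 = $128.80
Remaining 923 kWh × $0.243 = $224.29
Total = $384.89 ≈ $385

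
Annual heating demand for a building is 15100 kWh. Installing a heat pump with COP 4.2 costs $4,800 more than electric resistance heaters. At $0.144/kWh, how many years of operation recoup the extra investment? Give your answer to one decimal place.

Resistance: 15100 kWh × $0.144 = $2,174.40/yr
Heat pump: 15100 / 4.2 = 3595 kWh in → × $0.144 = $517.71/yr
Annual savings = $1,656.69
Payback = $4,800 / $1,656.69 = 2.9 years

2.9 years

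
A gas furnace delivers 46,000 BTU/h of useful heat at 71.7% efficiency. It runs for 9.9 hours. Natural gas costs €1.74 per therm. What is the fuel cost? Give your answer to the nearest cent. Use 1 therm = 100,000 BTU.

Heat delivered = 46,000 BTU/h × 9.9 h = 455,400 BTU
Gas input = 455,400 / 0.717 = 635,146 BTU
= 635,146 / 100,000 = 6.351 therm
Cost = 6.351 × €1.74/therm = €11.05

€11.05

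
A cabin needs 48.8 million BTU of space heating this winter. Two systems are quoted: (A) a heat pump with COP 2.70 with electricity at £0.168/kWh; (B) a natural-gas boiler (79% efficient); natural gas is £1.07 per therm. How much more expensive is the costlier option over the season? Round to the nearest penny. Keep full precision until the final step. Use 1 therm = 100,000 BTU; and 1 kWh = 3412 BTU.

£228.97

Heat load = 48.8 × 10⁶ BTU = 48,800,000 BTU
Gas: input = 48,800,000 / 0.790 = 61,772,152 BTU = 617.7 therm → 617.7 × £1.07 = £660.96
Heat pump: 48,800,000 BTU / 3412 = 14,300 kWh heat; / 2.70 = 5,297 kWh in → × £0.168 = £889.93
Difference = |£660.96 − £889.93| = £228.97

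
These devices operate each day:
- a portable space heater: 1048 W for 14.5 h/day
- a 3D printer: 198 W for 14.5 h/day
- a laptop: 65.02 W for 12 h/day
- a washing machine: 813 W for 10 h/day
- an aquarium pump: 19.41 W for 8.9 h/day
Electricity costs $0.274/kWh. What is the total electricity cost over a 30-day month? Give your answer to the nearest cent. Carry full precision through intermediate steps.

portable space heater: 1048 W × 14.5 h × 30 d = 455,880 Wh = 455.9 kWh
3D printer: 198 W × 14.5 h × 30 d = 86,130 Wh = 86.13 kWh
laptop: 65.02 W × 12 h × 30 d = 23,407 Wh = 23.41 kWh
washing machine: 813 W × 10 h × 30 d = 243,900 Wh = 243.9 kWh
aquarium pump: 19.41 W × 8.9 h × 30 d = 5,182 Wh = 5.182 kWh
Total energy = 455.9 + 86.13 + 23.41 + 243.9 + 5.182 = 814.5 kWh
Cost = 814.5 kWh × $0.274 = $223.17

$223.17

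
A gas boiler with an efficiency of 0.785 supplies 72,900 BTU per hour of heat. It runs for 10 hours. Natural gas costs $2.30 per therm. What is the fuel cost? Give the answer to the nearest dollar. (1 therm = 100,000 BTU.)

Heat delivered = 72,900 BTU/h × 10 h = 729,000 BTU
Gas input = 729,000 / 0.785 = 928,662 BTU
= 928,662 / 100,000 = 9.287 therm
Cost = 9.287 × $2.30/therm = $21.36 ≈ $21

$21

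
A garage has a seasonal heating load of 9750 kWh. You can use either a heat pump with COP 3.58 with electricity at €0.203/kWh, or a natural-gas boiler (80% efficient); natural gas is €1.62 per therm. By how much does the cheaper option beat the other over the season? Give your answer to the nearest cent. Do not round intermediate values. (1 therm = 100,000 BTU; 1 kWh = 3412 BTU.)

€120.79

Heat load = 9750 kWh × 3412 = 33,267,000 BTU
Gas: input = 33,267,000 / 0.80 = 41,583,750 BTU = 415.8 therm → 415.8 × €1.62 = €673.66
Heat pump: 33,267,000 BTU / 3412 = 9,750 kWh heat; / 3.58 = 2,723 kWh in → × €0.203 = €552.86
Difference = |€673.66 − €552.86| = €120.79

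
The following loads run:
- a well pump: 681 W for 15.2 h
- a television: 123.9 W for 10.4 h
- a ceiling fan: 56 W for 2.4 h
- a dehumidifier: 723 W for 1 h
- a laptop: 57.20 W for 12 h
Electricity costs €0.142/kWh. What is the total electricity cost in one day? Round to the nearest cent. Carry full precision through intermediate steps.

€1.87

well pump: 681 W × 15.2 h = 10,351 Wh = 10.35 kWh
television: 123.9 W × 10.4 h = 1,289 Wh = 1.289 kWh
ceiling fan: 56 W × 2.4 h = 134 Wh = 0.1344 kWh
dehumidifier: 723 W × 1 h = 723 Wh = 0.723 kWh
laptop: 57.20 W × 12 h = 686 Wh = 0.6864 kWh
Total energy = 10.35 + 1.289 + 0.1344 + 0.723 + 0.6864 = 13.18 kWh
Cost = 13.18 kWh × €0.142 = €1.87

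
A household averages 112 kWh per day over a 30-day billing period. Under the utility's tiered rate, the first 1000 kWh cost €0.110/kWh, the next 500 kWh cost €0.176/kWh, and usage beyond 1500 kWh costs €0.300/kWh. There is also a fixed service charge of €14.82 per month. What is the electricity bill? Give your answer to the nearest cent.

€770.82

Usage = 112 kWh/day × 30 days = 3360 kWh
First 1000 kWh × €0.110 = €110.00
Next 500 kWh × €0.176 = €88.00
Remaining 1860 kWh × €0.300 = €558.00
Energy charge = €756.00; + service €14.82 = €770.82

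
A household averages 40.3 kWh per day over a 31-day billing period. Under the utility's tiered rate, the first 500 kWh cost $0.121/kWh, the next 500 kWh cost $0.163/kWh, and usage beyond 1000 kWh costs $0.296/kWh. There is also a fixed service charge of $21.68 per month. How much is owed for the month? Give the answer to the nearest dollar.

$237

Usage = 40.3 kWh/day × 31 days = 1249.3 kWh
First 500 kWh × $0.121 = $60.50
Next 500 kWh × $0.163 = $81.50
Remaining 249.3 kWh × $0.296 = $73.79
Energy charge = $215.79; + service $21.68 = $237.47 ≈ $237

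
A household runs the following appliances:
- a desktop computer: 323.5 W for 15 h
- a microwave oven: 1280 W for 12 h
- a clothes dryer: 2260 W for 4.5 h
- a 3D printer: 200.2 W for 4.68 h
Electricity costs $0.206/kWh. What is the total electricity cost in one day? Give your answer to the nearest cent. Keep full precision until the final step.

desktop computer: 323.5 W × 15 h = 4,852 Wh = 4.853 kWh
microwave oven: 1280 W × 12 h = 15,360 Wh = 15.36 kWh
clothes dryer: 2260 W × 4.5 h = 10,170 Wh = 10.17 kWh
3D printer: 200.2 W × 4.68 h = 937 Wh = 0.9369 kWh
Total energy = 4.853 + 15.36 + 10.17 + 0.9369 = 31.32 kWh
Cost = 31.32 kWh × $0.206 = $6.45

$6.45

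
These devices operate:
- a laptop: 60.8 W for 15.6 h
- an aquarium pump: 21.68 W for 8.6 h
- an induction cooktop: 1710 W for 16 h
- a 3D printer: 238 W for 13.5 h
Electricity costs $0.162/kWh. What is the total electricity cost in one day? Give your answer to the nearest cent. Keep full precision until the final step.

$5.14

laptop: 60.8 W × 15.6 h = 948 Wh = 0.9485 kWh
aquarium pump: 21.68 W × 8.6 h = 186 Wh = 0.1864 kWh
induction cooktop: 1710 W × 16 h = 27,360 Wh = 27.36 kWh
3D printer: 238 W × 13.5 h = 3,213 Wh = 3.213 kWh
Total energy = 0.9485 + 0.1864 + 27.36 + 3.213 = 31.71 kWh
Cost = 31.71 kWh × $0.162 = $5.14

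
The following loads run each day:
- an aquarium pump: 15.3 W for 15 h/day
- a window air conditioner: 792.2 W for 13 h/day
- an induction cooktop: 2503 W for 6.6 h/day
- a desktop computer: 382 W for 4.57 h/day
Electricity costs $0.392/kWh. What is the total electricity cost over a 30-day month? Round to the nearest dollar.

$339

aquarium pump: 15.3 W × 15 h × 30 d = 6,885 Wh = 6.885 kWh
window air conditioner: 792.2 W × 13 h × 30 d = 308,958 Wh = 309 kWh
induction cooktop: 2503 W × 6.6 h × 30 d = 495,594 Wh = 495.6 kWh
desktop computer: 382 W × 4.57 h × 30 d = 52,372 Wh = 52.37 kWh
Total energy = 6.885 + 309 + 495.6 + 52.37 = 863.8 kWh
Cost = 863.8 kWh × $0.392 = $338.61 ≈ $339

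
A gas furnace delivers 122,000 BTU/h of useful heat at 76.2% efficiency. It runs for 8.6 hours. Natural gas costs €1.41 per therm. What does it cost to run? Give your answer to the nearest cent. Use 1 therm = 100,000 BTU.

€19.41

Heat delivered = 122,000 BTU/h × 8.6 h = 1,049,200 BTU
Gas input = 1,049,200 / 0.762 = 1,376,903 BTU
= 1,376,903 / 100,000 = 13.77 therm
Cost = 13.77 × €1.41/therm = €19.41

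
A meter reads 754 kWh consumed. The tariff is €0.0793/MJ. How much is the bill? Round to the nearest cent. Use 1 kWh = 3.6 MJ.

754 kWh × (3.6 MJ/kWh) = 2,714 MJ
Cost = 2,714 MJ × €0.0793/MJ = €215.25

€215.25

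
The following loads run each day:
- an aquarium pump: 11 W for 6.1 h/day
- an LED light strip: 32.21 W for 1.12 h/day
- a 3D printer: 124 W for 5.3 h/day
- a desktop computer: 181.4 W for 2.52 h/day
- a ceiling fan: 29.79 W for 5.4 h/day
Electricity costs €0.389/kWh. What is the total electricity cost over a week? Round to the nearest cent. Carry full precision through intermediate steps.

aquarium pump: 11 W × 6.1 h × 7 d = 470 Wh = 0.4697 kWh
LED light strip: 32.21 W × 1.12 h × 7 d = 253 Wh = 0.2525 kWh
3D printer: 124 W × 5.3 h × 7 d = 4,600 Wh = 4.6 kWh
desktop computer: 181.4 W × 2.52 h × 7 d = 3,200 Wh = 3.2 kWh
ceiling fan: 29.79 W × 5.4 h × 7 d = 1,126 Wh = 1.126 kWh
Total energy = 0.4697 + 0.2525 + 4.6 + 3.2 + 1.126 = 9.649 kWh
Cost = 9.649 kWh × €0.389 = €3.75

€3.75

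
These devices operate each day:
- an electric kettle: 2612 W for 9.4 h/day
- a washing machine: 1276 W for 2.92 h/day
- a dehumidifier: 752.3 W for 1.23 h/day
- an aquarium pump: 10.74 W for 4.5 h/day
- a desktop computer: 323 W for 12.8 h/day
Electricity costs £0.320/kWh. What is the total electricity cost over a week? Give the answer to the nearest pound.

electric kettle: 2612 W × 9.4 h × 7 d = 171,870 Wh = 171.9 kWh
washing machine: 1276 W × 2.92 h × 7 d = 26,081 Wh = 26.08 kWh
dehumidifier: 752.3 W × 1.23 h × 7 d = 6,477 Wh = 6.477 kWh
aquarium pump: 10.74 W × 4.5 h × 7 d = 338 Wh = 0.3383 kWh
desktop computer: 323 W × 12.8 h × 7 d = 28,941 Wh = 28.94 kWh
Total energy = 171.9 + 26.08 + 6.477 + 0.3383 + 28.94 = 233.7 kWh
Cost = 233.7 kWh × £0.320 = £74.79 ≈ £75

£75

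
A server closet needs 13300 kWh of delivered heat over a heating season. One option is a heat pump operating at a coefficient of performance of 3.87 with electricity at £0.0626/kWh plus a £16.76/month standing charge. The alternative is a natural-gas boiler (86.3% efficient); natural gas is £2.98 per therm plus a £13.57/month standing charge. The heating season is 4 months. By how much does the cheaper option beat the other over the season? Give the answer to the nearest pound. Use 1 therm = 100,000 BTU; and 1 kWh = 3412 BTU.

Heat load = 13300 kWh × 3412 = 45,379,600 BTU
Gas: input = 45,379,600 / 0.863 = 52,583,546 BTU = 525.8 therm → 525.8 × £2.98 = £1,566.99; + 4 × £13.57 standing = £1,621.27
Heat pump: 45,379,600 BTU / 3412 = 13,300 kWh heat; / 3.87 = 3,437 kWh in → × £0.0626 = £215.14; + 4 × £16.76 standing = £282.18
Difference = |£1,621.27 − £282.18| = £1,339.09 ≈ £1339

£1339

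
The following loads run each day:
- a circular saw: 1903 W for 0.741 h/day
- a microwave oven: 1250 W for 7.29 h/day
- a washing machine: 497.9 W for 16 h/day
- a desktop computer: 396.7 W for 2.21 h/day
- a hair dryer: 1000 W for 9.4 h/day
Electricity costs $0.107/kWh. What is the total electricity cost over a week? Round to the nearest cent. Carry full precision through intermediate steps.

$21.55

circular saw: 1903 W × 0.741 h × 7 d = 9,871 Wh = 9.871 kWh
microwave oven: 1250 W × 7.29 h × 7 d = 63,788 Wh = 63.79 kWh
washing machine: 497.9 W × 16 h × 7 d = 55,765 Wh = 55.76 kWh
desktop computer: 396.7 W × 2.21 h × 7 d = 6,137 Wh = 6.137 kWh
hair dryer: 1000 W × 9.4 h × 7 d = 65,800 Wh = 65.8 kWh
Total energy = 9.871 + 63.79 + 55.76 + 6.137 + 65.8 = 201.4 kWh
Cost = 201.4 kWh × $0.107 = $21.55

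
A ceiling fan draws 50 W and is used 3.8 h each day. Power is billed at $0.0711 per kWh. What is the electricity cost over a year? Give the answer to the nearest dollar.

$5

Energy = 50 W × 3.8 h/day × 365 days = 69,350 Wh = 69.35 kWh
Cost = 69.35 kWh × $0.0711/kWh = $4.93 ≈ $5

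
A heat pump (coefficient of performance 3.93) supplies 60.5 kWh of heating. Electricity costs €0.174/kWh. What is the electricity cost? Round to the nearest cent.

€2.68

Electrical input = 60.5 kWh / 3.93 = 15.39 kWh
Cost = 15.39 × €0.174/kWh = €2.68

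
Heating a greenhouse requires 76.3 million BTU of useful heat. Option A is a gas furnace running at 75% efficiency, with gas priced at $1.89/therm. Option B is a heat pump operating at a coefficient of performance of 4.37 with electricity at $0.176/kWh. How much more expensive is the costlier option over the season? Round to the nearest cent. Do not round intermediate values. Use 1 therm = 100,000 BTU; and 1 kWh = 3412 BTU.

Heat load = 76.3 × 10⁶ BTU = 76,300,000 BTU
Gas: input = 76,300,000 / 0.75 = 101,733,333 BTU = 1,017 therm → 1,017 × $1.89 = $1,922.76
Heat pump: 76,300,000 BTU / 3412 = 22,360 kWh heat; / 4.37 = 5,117 kWh in → × $0.176 = $900.63
Difference = |$1,922.76 − $900.63| = $1,022.13

$1022.13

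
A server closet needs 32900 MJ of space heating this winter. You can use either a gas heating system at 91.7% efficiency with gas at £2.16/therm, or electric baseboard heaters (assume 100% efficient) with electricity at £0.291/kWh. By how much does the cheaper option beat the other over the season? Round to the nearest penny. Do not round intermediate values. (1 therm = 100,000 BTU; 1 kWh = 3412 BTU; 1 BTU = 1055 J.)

Heat load = 32900 MJ = 32,900,000,000 J / 1055 = 31,184,834 BTU
Gas: input = 31,184,834 / 0.917 = 34,007,453 BTU = 340.1 therm → 340.1 × £2.16 = £734.56
Electric: 31,184,834 BTU / 3412 = 9,140 kWh → × £0.291 = £2,659.67
Difference = |£734.56 − £2,659.67| = £1,925.11

£1925.11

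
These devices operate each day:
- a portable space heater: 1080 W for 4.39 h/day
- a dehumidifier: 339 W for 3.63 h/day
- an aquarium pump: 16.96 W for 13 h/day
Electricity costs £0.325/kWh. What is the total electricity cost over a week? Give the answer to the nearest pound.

portable space heater: 1080 W × 4.39 h × 7 d = 33,188 Wh = 33.19 kWh
dehumidifier: 339 W × 3.63 h × 7 d = 8,614 Wh = 8.614 kWh
aquarium pump: 16.96 W × 13 h × 7 d = 1,543 Wh = 1.543 kWh
Total energy = 33.19 + 8.614 + 1.543 = 43.35 kWh
Cost = 43.35 kWh × £0.325 = £14.09 ≈ £14

£14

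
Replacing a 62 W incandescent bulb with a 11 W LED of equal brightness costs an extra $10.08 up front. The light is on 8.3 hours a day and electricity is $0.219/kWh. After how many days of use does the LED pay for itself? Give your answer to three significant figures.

Power saved = 62 − 11 = 51 W
Daily energy saved = 51 W × 8.3 h = 423.3 Wh = 0.4233 kWh
Daily savings = 0.4233 × $0.219 = $0.0927
Payback = $10.08 / $0.0927 per day = 108.7 days

109 days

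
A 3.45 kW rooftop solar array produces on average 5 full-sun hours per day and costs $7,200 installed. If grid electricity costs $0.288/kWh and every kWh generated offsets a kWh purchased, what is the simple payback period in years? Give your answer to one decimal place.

Daily generation = 3.45 kW × 5 h = 17.25 kWh
Annual generation = 17.25 × 365 = 6296.2 kWh
Annual savings = 6296.2 × $0.288 = $1,813.32
Payback = $7,200 / $1,813.32 = 3.97 years

4.0 years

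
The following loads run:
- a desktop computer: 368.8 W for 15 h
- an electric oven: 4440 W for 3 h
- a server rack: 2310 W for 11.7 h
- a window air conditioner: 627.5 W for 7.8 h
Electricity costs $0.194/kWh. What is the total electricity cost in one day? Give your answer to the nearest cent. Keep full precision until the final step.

$9.85

desktop computer: 368.8 W × 15 h = 5,532 Wh = 5.532 kWh
electric oven: 4440 W × 3 h = 13,320 Wh = 13.32 kWh
server rack: 2310 W × 11.7 h = 27,027 Wh = 27.03 kWh
window air conditioner: 627.5 W × 7.8 h = 4,894 Wh = 4.894 kWh
Total energy = 5.532 + 13.32 + 27.03 + 4.894 = 50.77 kWh
Cost = 50.77 kWh × $0.194 = $9.85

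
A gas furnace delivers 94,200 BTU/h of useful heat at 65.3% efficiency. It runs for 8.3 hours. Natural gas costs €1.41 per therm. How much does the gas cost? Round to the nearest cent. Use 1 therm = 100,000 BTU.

Heat delivered = 94,200 BTU/h × 8.3 h = 781,860 BTU
Gas input = 781,860 / 0.653 = 1,197,335 BTU
= 1,197,335 / 100,000 = 11.97 therm
Cost = 11.97 × €1.41/therm = €16.88

€16.88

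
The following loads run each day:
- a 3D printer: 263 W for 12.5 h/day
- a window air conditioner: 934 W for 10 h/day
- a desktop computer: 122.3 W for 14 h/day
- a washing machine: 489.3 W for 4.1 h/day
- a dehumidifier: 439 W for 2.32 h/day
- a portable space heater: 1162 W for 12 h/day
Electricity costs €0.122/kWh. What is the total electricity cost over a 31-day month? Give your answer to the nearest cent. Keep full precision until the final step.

€118.41

3D printer: 263 W × 12.5 h × 31 d = 101,912 Wh = 101.9 kWh
window air conditioner: 934 W × 10 h × 31 d = 289,540 Wh = 289.5 kWh
desktop computer: 122.3 W × 14 h × 31 d = 53,078 Wh = 53.08 kWh
washing machine: 489.3 W × 4.1 h × 31 d = 62,190 Wh = 62.19 kWh
dehumidifier: 439 W × 2.32 h × 31 d = 31,573 Wh = 31.57 kWh
portable space heater: 1162 W × 12 h × 31 d = 432,264 Wh = 432.3 kWh
Total energy = 101.9 + 289.5 + 53.08 + 62.19 + 31.57 + 432.3 = 970.6 kWh
Cost = 970.6 kWh × €0.122 = €118.41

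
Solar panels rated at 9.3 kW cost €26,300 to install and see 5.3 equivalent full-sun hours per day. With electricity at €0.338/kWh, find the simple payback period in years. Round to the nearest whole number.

4 years

Daily generation = 9.3 kW × 5.3 h = 49.29 kWh
Annual generation = 49.29 × 365 = 17991 kWh
Annual savings = 17991 × €0.338 = €6,080.91
Payback = €26,300 / €6,080.91 = 4.33 years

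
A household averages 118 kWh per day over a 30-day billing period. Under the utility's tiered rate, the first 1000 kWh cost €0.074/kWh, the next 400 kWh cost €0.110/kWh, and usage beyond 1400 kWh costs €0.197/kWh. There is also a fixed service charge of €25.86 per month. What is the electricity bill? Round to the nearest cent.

€565.44

Usage = 118 kWh/day × 30 days = 3540 kWh
First 1000 kWh × €0.074 = €74.00
Next 400 kWh × €0.110 = €44.00
Remaining 2140 kWh × €0.197 = €421.58
Energy charge = €539.58; + service €25.86 = €565.44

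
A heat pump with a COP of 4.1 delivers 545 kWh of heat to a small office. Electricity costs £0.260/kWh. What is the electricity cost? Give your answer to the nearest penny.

£34.56

Electrical input = 545 kWh / 4.1 = 132.9 kWh
Cost = 132.9 × £0.260/kWh = £34.56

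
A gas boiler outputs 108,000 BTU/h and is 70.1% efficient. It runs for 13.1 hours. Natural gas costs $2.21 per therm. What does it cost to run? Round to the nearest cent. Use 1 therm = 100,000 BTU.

Heat delivered = 108,000 BTU/h × 13.1 h = 1,414,800 BTU
Gas input = 1,414,800 / 0.701 = 2,018,260 BTU
= 2,018,260 / 100,000 = 20.18 therm
Cost = 20.18 × $2.21/therm = $44.60

$44.60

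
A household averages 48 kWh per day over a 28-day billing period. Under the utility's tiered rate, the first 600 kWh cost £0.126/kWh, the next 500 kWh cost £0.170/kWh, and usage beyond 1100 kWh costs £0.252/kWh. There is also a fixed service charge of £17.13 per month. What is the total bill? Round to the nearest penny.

£239.22

Usage = 48 kWh/day × 28 days = 1344 kWh
First 600 kWh × £0.126 = £75.60
Next 500 kWh × £0.170 = £85.00
Remaining 244 kWh × £0.252 = £61.49
Energy charge = £222.09; + service £17.13 = £239.22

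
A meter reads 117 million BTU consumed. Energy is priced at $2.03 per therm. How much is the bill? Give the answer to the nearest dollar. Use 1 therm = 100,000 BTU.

117 million BTU × (10 therm/million BTU) = 1,170 therm
Cost = 1,170 therm × $2.03/therm = $2,375.10 ≈ $2375

$2375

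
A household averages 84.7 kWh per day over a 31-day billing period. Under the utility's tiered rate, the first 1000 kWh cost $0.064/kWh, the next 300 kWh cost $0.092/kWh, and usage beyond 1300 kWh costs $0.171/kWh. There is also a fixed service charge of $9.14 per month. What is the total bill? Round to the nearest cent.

Usage = 84.7 kWh/day × 31 days = 2625.7 kWh
First 1000 kWh × $0.064 = $64.00
Next 300 kWh × $0.092 = $27.60
Remaining 1325.7 kWh × $0.171 = $226.69
Energy charge = $318.29; + service $9.14 = $327.43

$327.43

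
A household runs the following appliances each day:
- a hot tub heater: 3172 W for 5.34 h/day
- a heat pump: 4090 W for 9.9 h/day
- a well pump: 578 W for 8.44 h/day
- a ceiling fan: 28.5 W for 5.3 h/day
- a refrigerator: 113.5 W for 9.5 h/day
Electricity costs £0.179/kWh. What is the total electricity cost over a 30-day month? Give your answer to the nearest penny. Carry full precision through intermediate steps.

£341.19

hot tub heater: 3172 W × 5.34 h × 30 d = 508,154 Wh = 508.2 kWh
heat pump: 4090 W × 9.9 h × 30 d = 1,214,730 Wh = 1,215 kWh
well pump: 578 W × 8.44 h × 30 d = 146,350 Wh = 146.3 kWh
ceiling fan: 28.5 W × 5.3 h × 30 d = 4,531 Wh = 4.531 kWh
refrigerator: 113.5 W × 9.5 h × 30 d = 32,348 Wh = 32.35 kWh
Total energy = 508.2 + 1,215 + 146.3 + 4.531 + 32.35 = 1,906 kWh
Cost = 1,906 kWh × £0.179 = £341.19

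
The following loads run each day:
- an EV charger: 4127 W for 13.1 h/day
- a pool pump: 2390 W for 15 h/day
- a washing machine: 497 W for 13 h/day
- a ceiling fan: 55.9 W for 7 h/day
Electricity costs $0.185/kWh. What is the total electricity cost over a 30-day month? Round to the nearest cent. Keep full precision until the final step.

$537.05

EV charger: 4127 W × 13.1 h × 30 d = 1,621,911 Wh = 1,622 kWh
pool pump: 2390 W × 15 h × 30 d = 1,075,500 Wh = 1,076 kWh
washing machine: 497 W × 13 h × 30 d = 193,830 Wh = 193.8 kWh
ceiling fan: 55.9 W × 7 h × 30 d = 11,739 Wh = 11.74 kWh
Total energy = 1,622 + 1,076 + 193.8 + 11.74 = 2,903 kWh
Cost = 2,903 kWh × $0.185 = $537.05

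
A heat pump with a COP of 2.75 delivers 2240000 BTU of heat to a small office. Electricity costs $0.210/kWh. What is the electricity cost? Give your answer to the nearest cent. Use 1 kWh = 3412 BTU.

Heat delivered = 2,240,000 BTU / 3412 = 656.5 kWh
Electrical input = 656.5 kWh / 2.75 = 238.7 kWh
Cost = 238.7 × $0.210/kWh = $50.13

$50.13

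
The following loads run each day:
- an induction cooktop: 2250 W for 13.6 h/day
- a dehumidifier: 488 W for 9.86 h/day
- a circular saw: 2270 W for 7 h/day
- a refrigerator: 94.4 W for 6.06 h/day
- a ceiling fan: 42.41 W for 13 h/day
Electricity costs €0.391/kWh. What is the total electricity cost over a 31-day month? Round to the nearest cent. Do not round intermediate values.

€635.44

induction cooktop: 2250 W × 13.6 h × 31 d = 948,600 Wh = 948.6 kWh
dehumidifier: 488 W × 9.86 h × 31 d = 149,162 Wh = 149.2 kWh
circular saw: 2270 W × 7 h × 31 d = 492,590 Wh = 492.6 kWh
refrigerator: 94.4 W × 6.06 h × 31 d = 17,734 Wh = 17.73 kWh
ceiling fan: 42.41 W × 13 h × 31 d = 17,091 Wh = 17.09 kWh
Total energy = 948.6 + 149.2 + 492.6 + 17.73 + 17.09 = 1,625 kWh
Cost = 1,625 kWh × €0.391 = €635.44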